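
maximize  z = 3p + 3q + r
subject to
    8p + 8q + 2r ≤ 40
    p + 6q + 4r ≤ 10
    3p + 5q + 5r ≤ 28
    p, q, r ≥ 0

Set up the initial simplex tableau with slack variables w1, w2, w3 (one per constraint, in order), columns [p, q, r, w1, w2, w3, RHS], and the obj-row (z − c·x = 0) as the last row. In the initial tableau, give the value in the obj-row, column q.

-3

The obj-row carries the negated objective coefficients: the q entry is -3.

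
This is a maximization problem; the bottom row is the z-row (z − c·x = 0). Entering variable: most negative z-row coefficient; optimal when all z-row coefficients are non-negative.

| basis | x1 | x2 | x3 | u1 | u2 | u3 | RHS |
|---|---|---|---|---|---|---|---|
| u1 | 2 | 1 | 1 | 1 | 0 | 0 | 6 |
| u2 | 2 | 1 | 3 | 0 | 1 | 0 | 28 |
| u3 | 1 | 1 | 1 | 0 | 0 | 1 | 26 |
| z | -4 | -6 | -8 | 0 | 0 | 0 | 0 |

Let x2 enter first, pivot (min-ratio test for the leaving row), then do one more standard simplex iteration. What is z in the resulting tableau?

Ratio test on column x2 — row 1: 6/1 = 6; row 2: 28/1 = 28; row 3: 26/1 = 26. Minimum is 6 at row 1 (u1 leaves); pivot element 1.
Pivot on row 1; the z-row RHS becomes 0 − (-6)·6 = 36.
Next entering variable (most negative z-row entry -2): x3.
Ratio test on column x3 — row 1: 6/1 = 6; row 2: 22/2 = 11; row 3: entry 0 ≤ 0. Minimum is 6 at row 1 (x2 leaves); pivot element 1.
After the second pivot the z-row RHS is 36 − (-2)·6 = 48.

48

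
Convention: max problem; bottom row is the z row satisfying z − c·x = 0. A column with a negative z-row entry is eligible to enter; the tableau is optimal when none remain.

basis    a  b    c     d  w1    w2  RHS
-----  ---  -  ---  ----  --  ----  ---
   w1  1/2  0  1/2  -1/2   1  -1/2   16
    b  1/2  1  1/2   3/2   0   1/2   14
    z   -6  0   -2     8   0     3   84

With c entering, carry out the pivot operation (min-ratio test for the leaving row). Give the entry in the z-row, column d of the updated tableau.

14

Ratio test on column c — row 1: 16/(1/2) = 32; row 2: 14/(1/2) = 28. Minimum is 28 at row 2 (b leaves); pivot element 1/2.
Divide row 2 by 1/2; eliminate column c from the other rows.
z-row update in column d: 8 − (-2)·3 = 14.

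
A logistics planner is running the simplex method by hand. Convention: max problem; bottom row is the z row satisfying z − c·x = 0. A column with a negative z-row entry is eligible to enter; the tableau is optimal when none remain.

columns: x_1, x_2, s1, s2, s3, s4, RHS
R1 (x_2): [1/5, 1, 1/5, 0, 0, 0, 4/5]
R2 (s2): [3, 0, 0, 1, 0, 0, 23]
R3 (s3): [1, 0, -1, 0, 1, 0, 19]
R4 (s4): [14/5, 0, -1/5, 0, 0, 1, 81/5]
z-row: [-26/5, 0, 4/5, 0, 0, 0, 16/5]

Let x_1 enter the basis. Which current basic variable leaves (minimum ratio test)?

x_2

Column x_1 entries and ratios — x_2: (4/5)/(1/5) = 4; s2: 23/3 = 23/3; s3: 19/1 = 19; s4: (81/5)/(14/5) = 81/14.
Smallest ratio is 4 in the row of x_2, so x_2 leaves.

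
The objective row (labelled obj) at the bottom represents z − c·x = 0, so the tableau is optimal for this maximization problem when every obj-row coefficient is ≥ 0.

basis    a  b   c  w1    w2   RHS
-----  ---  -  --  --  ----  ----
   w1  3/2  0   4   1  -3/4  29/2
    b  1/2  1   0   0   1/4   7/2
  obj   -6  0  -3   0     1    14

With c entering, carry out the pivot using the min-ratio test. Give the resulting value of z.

199/8

Ratio test on column c — row 1: (29/2)/4 = 29/8; row 2: entry 0 ≤ 0. Minimum is 29/8 at row 1 (w1 leaves); pivot element 4.
Pivot on row 1; the obj-row RHS becomes 14 − (-3)·(29/8) = 199/8.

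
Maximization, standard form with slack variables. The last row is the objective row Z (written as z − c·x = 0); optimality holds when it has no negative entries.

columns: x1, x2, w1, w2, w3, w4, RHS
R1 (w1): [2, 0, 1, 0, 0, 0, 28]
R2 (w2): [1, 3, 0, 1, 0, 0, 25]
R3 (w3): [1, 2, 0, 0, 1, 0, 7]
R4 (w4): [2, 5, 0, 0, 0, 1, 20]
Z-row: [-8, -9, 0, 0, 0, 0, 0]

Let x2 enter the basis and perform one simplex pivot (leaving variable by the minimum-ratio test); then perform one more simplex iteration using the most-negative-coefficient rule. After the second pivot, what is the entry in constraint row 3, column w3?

Ratio test on column x2 — row 1: entry 0 ≤ 0; row 2: 25/3 = 25/3; row 3: 7/2 = 7/2; row 4: 20/5 = 4. Minimum is 7/2 at row 3 (w3 leaves); pivot element 2.
Divide row 3 by 2; eliminate column x2 from the other rows.
Second iteration: most negative Z-row entry is -7/2 in column x1, so x1 enters.
Ratio test on column x1 — row 1: 28/2 = 14; row 2: entry -1/2 ≤ 0; row 3: (7/2)/(1/2) = 7; row 4: entry -1/2 ≤ 0. Minimum is 7 at row 3 (x2 leaves); pivot element 1/2.
Divide row 3 by 1/2; eliminate column x1 from the other rows.
After both pivots, the entry at constraint row 3, column w3 is 1.

1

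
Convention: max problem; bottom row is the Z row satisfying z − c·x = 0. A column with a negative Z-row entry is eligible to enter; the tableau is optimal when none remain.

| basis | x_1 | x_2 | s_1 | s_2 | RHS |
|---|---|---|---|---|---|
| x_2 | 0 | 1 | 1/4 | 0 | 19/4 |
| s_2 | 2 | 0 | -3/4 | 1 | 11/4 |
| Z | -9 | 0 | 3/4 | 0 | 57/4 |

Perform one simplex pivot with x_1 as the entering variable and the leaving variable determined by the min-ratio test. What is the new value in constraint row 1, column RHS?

19/4

Ratio test on column x_1 — row 1: entry 0 ≤ 0; row 2: (11/4)/2 = 11/8. Minimum is 11/8 at row 2 (s_2 leaves); pivot element 2.
Divide row 2 by 2; eliminate column x_1 from the other rows.
Row 1 update in column RHS: 19/4 − 0·(11/8) = 19/4.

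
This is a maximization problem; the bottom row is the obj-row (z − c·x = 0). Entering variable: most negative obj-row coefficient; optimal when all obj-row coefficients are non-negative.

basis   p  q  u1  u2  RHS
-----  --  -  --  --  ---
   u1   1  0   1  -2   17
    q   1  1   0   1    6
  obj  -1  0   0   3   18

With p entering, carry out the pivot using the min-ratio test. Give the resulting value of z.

24

Ratio test on column p — row 1: 17/1 = 17; row 2: 6/1 = 6. Minimum is 6 at row 2 (q leaves); pivot element 1.
Pivot on row 2; the obj-row RHS becomes 18 − (-1)·6 = 24.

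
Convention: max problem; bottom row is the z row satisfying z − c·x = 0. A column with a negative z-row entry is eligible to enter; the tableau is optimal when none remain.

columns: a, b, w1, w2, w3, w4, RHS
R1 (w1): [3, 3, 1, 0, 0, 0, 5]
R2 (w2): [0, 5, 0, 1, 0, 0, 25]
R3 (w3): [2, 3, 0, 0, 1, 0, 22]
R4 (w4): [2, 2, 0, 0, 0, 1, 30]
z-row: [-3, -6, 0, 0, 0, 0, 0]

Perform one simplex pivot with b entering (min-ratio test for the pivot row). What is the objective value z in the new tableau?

10

Ratio test on column b — row 1: 5/3 = 5/3; row 2: 25/5 = 5; row 3: 22/3 = 22/3; row 4: 30/2 = 15. Minimum is 5/3 at row 1 (w1 leaves); pivot element 3.
Pivot on row 1; the z-row RHS becomes 0 − (-6)·(5/3) = 10.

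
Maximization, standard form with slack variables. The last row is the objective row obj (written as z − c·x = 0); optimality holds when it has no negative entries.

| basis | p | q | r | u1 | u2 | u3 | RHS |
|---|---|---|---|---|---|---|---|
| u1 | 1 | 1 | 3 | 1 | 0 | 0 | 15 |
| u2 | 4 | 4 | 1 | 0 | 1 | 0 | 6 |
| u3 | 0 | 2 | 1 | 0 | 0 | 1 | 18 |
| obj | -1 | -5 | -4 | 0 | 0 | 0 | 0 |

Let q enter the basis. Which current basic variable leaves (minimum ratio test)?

Column q entries and ratios — u1: 15/1 = 15; u2: 6/4 = 3/2; u3: 18/2 = 9.
Smallest ratio is 3/2 in the row of u2, so u2 leaves.

u2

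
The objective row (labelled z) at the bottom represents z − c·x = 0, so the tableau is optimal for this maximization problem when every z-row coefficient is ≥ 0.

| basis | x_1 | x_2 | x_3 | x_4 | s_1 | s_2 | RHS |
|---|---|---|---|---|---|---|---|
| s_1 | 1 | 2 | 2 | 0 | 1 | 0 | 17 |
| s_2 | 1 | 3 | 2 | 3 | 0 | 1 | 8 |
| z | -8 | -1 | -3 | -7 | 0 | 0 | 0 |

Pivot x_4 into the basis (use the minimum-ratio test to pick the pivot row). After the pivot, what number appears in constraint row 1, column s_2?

Ratio test on column x_4 — row 1: entry 0 ≤ 0; row 2: 8/3 = 8/3. Minimum is 8/3 at row 2 (s_2 leaves); pivot element 3.
Divide row 2 by 3; eliminate column x_4 from the other rows.
Row 1 update in column s_2: 0 − 0·(1/3) = 0.

0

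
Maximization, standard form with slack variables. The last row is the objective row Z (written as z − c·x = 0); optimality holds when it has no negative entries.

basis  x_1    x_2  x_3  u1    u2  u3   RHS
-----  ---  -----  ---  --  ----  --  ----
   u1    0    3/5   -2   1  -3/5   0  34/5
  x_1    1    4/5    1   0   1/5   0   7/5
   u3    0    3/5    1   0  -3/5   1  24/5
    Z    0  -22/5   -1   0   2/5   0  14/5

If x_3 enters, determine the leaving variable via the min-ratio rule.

x_1

Column x_3 entries and ratios — u1: -2 ≤ 0, skip; x_1: (7/5)/1 = 7/5; u3: (24/5)/1 = 24/5.
Smallest ratio is 7/5 in the row of x_1, so x_1 leaves.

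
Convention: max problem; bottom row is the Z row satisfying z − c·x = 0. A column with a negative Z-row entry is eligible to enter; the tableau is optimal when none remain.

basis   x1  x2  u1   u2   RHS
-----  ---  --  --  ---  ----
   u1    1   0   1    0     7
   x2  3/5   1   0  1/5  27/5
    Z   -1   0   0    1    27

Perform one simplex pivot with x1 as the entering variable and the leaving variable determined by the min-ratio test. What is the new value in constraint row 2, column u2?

1/5

Ratio test on column x1 — row 1: 7/1 = 7; row 2: (27/5)/(3/5) = 9. Minimum is 7 at row 1 (u1 leaves); pivot element 1.
Divide row 1 by 1; eliminate column x1 from the other rows.
Row 2 update in column u2: 1/5 − (3/5)·0 = 1/5.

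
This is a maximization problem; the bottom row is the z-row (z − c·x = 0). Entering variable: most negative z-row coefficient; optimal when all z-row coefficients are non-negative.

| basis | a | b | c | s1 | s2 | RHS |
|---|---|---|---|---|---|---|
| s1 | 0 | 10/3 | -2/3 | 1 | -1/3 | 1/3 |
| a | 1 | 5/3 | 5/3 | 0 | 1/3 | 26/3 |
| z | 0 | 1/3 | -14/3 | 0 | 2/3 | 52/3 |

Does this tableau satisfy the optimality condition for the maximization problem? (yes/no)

no

The z-row has a negative entry -14/3 in column c, so it is not optimal.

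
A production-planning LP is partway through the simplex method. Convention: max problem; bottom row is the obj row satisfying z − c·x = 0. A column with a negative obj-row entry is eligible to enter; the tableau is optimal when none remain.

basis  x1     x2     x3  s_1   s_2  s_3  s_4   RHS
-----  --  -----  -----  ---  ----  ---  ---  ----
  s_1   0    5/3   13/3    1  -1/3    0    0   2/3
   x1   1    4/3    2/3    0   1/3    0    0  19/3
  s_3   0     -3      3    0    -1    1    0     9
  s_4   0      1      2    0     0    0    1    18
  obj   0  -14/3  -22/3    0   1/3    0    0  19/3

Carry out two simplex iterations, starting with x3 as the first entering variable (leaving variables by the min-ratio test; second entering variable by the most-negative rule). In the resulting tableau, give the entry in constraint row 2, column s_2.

Ratio test on column x3 — row 1: (2/3)/(13/3) = 2/13; row 2: (19/3)/(2/3) = 19/2; row 3: 9/3 = 3; row 4: 18/2 = 9. Minimum is 2/13 at row 1 (s_1 leaves); pivot element 13/3.
Divide row 1 by 13/3; eliminate column x3 from the other rows.
Second iteration: most negative obj-row entry is -24/13 in column x2, so x2 enters.
Ratio test on column x2 — row 1: (2/13)/(5/13) = 2/5; row 2: (81/13)/(14/13) = 81/14; row 3: entry -54/13 ≤ 0; row 4: (230/13)/(3/13) = 230/3. Minimum is 2/5 at row 1 (x3 leaves); pivot element 5/13.
Divide row 1 by 5/13; eliminate column x2 from the other rows.
After both pivots, the entry at constraint row 2, column s_2 is 3/5.

3/5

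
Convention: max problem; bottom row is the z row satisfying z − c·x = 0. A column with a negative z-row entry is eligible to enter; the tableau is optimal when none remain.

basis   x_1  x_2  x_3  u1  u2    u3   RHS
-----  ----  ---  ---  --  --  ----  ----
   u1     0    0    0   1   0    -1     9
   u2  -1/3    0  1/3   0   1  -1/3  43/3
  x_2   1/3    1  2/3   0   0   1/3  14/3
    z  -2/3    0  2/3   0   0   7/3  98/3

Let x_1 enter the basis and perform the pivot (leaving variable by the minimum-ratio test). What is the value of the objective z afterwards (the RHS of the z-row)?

Ratio test on column x_1 — row 1: entry 0 ≤ 0; row 2: entry -1/3 ≤ 0; row 3: (14/3)/(1/3) = 14. Minimum is 14 at row 3 (x_2 leaves); pivot element 1/3.
Pivot on row 3; the z-row RHS becomes 98/3 − (-2/3)·14 = 42.

42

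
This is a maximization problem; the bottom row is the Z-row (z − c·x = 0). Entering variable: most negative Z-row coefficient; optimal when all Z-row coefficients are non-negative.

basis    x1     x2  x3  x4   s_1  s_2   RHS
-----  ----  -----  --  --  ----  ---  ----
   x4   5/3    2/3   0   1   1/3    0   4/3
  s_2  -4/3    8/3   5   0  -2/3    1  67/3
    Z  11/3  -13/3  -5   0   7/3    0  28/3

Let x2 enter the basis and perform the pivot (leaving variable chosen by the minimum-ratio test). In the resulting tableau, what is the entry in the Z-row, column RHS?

18

Ratio test on column x2 — row 1: (4/3)/(2/3) = 2; row 2: (67/3)/(8/3) = 67/8. Minimum is 2 at row 1 (x4 leaves); pivot element 2/3.
Divide row 1 by 2/3; eliminate column x2 from the other rows.
Z-row update in column RHS: 28/3 − (-13/3)·2 = 18.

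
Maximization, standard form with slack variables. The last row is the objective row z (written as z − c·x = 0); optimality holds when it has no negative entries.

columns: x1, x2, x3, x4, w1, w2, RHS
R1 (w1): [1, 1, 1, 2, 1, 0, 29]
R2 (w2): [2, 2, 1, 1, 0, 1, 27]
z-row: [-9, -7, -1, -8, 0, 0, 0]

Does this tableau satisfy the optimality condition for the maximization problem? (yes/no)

The z-row has a negative entry -9 in column x1, so it is not optimal.

no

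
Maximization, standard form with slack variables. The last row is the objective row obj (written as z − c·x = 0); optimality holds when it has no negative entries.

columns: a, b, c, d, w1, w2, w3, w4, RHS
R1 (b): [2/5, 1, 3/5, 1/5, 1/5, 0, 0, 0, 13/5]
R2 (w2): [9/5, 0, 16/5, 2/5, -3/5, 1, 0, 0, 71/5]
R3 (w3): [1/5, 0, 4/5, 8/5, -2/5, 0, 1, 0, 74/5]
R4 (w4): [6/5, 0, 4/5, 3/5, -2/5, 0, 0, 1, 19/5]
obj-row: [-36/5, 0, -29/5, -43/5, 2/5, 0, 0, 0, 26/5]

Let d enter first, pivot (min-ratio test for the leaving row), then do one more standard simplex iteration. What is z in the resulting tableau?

81

Ratio test on column d — row 1: (13/5)/(1/5) = 13; row 2: (71/5)/(2/5) = 71/2; row 3: (74/5)/(8/5) = 37/4; row 4: (19/5)/(3/5) = 19/3. Minimum is 19/3 at row 4 (w4 leaves); pivot element 3/5.
Pivot on row 4; the obj-row RHS becomes 26/5 − (-43/5)·(19/3) = 179/3.
Next entering variable (most negative obj-row entry -16/3): w1.
Ratio test on column w1 — row 1: (4/3)/(1/3) = 4; row 2: entry -1/3 ≤ 0; row 3: (14/3)/(2/3) = 7; row 4: entry -2/3 ≤ 0. Minimum is 4 at row 1 (b leaves); pivot element 1/3.
After the second pivot the obj-row RHS is 179/3 − (-16/3)·4 = 81.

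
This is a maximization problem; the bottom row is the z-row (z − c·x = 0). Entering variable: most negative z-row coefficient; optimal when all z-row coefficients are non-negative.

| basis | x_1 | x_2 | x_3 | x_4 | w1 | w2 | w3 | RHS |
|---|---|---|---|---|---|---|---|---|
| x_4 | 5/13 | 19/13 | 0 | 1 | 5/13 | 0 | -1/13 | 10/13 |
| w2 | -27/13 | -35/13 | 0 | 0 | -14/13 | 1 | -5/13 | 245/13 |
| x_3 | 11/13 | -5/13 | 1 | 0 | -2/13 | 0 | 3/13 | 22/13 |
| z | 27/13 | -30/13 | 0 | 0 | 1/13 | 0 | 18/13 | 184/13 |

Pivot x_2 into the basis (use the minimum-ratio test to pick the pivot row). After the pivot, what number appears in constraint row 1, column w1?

Ratio test on column x_2 — row 1: (10/13)/(19/13) = 10/19; row 2: entry -35/13 ≤ 0; row 3: entry -5/13 ≤ 0. Minimum is 10/19 at row 1 (x_4 leaves); pivot element 19/13.
Divide row 1 by 19/13; eliminate column x_2 from the other rows.
In the new row 1, the w1 entry is the old entry divided by the pivot: (5/13)/(19/13) = 5/19.

5/19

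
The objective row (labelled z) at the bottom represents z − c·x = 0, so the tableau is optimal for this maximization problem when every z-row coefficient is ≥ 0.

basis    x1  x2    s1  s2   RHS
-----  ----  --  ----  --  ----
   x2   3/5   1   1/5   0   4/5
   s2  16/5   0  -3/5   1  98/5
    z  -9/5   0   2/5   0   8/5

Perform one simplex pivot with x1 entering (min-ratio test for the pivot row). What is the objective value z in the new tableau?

Ratio test on column x1 — row 1: (4/5)/(3/5) = 4/3; row 2: (98/5)/(16/5) = 49/8. Minimum is 4/3 at row 1 (x2 leaves); pivot element 3/5.
Pivot on row 1; the z-row RHS becomes 8/5 − (-9/5)·(4/3) = 4.

4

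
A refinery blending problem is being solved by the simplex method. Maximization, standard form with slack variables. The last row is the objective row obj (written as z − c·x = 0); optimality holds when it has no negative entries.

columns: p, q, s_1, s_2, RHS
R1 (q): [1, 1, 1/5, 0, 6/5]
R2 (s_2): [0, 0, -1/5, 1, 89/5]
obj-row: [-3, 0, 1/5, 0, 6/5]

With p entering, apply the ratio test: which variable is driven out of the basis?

Column p entries and ratios — q: (6/5)/1 = 6/5; s_2: 0 ≤ 0, skip.
Smallest ratio is 6/5 in the row of q, so q leaves.

q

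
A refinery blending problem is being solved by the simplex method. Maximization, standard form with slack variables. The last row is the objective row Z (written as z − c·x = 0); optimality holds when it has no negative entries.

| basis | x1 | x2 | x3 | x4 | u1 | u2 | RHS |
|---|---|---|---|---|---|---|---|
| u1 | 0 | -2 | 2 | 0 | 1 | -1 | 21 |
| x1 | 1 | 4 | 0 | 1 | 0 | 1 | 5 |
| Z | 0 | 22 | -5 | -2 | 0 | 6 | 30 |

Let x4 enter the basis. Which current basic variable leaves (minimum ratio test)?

x1

Column x4 entries and ratios — u1: 0 ≤ 0, skip; x1: 5/1 = 5.
Smallest ratio is 5 in the row of x1, so x1 leaves.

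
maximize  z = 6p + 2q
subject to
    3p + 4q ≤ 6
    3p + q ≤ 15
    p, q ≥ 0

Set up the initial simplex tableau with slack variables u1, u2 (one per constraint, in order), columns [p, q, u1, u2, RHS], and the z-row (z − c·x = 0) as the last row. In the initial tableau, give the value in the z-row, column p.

-6

The z-row carries the negated objective coefficients: the p entry is -6.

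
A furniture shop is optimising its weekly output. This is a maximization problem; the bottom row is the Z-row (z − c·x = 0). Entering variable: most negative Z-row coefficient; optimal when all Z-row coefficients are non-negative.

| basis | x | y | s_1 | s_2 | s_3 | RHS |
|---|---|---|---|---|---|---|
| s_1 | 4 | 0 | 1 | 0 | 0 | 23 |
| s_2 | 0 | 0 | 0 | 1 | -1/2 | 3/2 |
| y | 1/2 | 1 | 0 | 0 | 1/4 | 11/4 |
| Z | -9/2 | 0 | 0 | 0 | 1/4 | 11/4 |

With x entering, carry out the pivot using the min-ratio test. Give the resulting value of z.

55/2

Ratio test on column x — row 1: 23/4 = 23/4; row 2: entry 0 ≤ 0; row 3: (11/4)/(1/2) = 11/2. Minimum is 11/2 at row 3 (y leaves); pivot element 1/2.
Pivot on row 3; the Z-row RHS becomes 11/4 − (-9/2)·(11/2) = 55/2.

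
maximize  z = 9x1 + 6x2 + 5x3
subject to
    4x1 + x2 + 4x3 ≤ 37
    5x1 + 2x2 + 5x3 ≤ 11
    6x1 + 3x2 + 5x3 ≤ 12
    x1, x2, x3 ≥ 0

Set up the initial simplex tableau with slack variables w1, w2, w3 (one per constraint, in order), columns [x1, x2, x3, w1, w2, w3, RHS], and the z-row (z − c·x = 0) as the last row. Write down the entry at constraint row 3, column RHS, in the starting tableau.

The RHS of constraint 3 is b_3 = 12.

12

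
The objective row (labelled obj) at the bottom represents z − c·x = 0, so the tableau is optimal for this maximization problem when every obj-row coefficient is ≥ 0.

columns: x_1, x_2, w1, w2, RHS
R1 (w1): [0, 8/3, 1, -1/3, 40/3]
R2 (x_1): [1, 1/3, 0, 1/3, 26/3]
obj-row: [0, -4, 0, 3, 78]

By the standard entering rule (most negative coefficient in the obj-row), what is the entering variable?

x_2

Negative obj-row entries: x_2: -4.
The most negative is -4 in column x_2, so x_2 enters.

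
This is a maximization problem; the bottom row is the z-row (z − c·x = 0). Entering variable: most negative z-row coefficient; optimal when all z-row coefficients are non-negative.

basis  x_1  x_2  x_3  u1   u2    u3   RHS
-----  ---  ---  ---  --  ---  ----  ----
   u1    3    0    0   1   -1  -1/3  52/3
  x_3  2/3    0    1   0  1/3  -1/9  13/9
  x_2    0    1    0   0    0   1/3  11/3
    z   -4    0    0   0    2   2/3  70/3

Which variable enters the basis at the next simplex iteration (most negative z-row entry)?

x_1

Negative z-row entries: x_1: -4.
The most negative is -4 in column x_1, so x_1 enters.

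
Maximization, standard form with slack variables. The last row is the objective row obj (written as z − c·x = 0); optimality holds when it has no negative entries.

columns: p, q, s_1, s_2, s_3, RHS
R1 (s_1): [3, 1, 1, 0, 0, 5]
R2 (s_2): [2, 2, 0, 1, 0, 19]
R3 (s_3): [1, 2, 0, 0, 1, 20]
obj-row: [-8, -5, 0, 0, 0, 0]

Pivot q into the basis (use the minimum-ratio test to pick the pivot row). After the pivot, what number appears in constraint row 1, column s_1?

1

Ratio test on column q — row 1: 5/1 = 5; row 2: 19/2 = 19/2; row 3: 20/2 = 10. Minimum is 5 at row 1 (s_1 leaves); pivot element 1.
Divide row 1 by 1; eliminate column q from the other rows.
In the new row 1, the s_1 entry is the old entry divided by the pivot: 1/1 = 1.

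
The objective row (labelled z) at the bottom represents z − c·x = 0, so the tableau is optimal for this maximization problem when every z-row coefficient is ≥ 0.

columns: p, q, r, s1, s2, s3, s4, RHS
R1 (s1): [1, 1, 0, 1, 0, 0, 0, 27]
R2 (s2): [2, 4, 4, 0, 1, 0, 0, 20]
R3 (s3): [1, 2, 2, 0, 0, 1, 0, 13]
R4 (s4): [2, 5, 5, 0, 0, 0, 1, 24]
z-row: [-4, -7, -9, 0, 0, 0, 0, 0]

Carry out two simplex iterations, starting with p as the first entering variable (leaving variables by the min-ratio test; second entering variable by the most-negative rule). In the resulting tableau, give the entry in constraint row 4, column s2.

-1

Ratio test on column p — row 1: 27/1 = 27; row 2: 20/2 = 10; row 3: 13/1 = 13; row 4: 24/2 = 12. Minimum is 10 at row 2 (s2 leaves); pivot element 2.
Divide row 2 by 2; eliminate column p from the other rows.
Second iteration: most negative z-row entry is -1 in column r, so r enters.
Ratio test on column r — row 1: entry -2 ≤ 0; row 2: 10/2 = 5; row 3: entry 0 ≤ 0; row 4: 4/1 = 4. Minimum is 4 at row 4 (s4 leaves); pivot element 1.
Divide row 4 by 1; eliminate column r from the other rows.
After both pivots, the entry at constraint row 4, column s2 is -1.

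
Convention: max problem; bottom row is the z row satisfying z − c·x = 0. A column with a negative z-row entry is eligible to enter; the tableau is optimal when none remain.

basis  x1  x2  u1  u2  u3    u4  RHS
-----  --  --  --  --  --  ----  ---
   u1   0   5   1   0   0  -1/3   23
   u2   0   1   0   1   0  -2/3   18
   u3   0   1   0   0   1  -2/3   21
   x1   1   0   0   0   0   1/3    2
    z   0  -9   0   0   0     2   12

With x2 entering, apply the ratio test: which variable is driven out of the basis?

u1

Column x2 entries and ratios — u1: 23/5 = 23/5; u2: 18/1 = 18; u3: 21/1 = 21; x1: 0 ≤ 0, skip.
Smallest ratio is 23/5 in the row of u1, so u1 leaves.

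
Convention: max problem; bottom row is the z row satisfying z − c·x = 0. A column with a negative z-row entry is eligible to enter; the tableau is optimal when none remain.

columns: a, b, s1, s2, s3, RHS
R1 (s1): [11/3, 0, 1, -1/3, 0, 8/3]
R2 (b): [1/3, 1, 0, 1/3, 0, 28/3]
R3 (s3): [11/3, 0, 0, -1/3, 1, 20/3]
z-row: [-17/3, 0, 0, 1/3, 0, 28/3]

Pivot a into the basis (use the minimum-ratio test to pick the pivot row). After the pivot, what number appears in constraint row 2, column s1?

-1/11

Ratio test on column a — row 1: (8/3)/(11/3) = 8/11; row 2: (28/3)/(1/3) = 28; row 3: (20/3)/(11/3) = 20/11. Minimum is 8/11 at row 1 (s1 leaves); pivot element 11/3.
Divide row 1 by 11/3; eliminate column a from the other rows.
Row 2 update in column s1: 0 − (1/3)·(3/11) = -1/11.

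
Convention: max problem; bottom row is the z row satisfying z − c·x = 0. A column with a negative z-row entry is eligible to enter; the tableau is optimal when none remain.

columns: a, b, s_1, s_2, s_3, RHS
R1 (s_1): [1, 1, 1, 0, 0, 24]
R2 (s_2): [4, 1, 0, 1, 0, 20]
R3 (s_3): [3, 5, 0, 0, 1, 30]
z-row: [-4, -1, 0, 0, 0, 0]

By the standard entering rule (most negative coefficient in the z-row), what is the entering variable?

a

Negative z-row entries: a: -4, b: -1.
The most negative is -4 in column a, so a enters.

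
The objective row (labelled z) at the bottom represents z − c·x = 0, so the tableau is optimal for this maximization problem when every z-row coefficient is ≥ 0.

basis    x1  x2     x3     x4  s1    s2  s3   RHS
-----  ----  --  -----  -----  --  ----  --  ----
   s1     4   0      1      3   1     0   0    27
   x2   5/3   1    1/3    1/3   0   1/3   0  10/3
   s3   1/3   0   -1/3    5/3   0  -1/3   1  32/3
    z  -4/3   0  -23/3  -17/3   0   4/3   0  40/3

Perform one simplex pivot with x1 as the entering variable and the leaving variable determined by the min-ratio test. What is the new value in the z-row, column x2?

Ratio test on column x1 — row 1: 27/4 = 27/4; row 2: (10/3)/(5/3) = 2; row 3: (32/3)/(1/3) = 32. Minimum is 2 at row 2 (x2 leaves); pivot element 5/3.
Divide row 2 by 5/3; eliminate column x1 from the other rows.
z-row update in column x2: 0 − (-4/3)·(3/5) = 4/5.

4/5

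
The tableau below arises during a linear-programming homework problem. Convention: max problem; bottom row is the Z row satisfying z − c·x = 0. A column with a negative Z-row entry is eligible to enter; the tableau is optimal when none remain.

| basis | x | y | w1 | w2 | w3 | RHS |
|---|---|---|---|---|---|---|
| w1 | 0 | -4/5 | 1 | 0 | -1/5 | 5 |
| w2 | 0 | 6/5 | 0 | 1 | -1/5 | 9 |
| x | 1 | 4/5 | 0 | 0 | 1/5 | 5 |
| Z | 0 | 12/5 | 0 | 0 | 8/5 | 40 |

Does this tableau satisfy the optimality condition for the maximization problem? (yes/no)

yes

Every Z-row coefficient is ≥ 0, so the tableau is optimal.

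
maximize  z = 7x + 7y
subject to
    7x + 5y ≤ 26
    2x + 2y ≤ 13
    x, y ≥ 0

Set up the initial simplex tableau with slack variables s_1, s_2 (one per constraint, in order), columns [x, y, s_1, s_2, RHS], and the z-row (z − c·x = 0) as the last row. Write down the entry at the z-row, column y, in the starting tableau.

-7

The z-row carries the negated objective coefficients: the y entry is -7.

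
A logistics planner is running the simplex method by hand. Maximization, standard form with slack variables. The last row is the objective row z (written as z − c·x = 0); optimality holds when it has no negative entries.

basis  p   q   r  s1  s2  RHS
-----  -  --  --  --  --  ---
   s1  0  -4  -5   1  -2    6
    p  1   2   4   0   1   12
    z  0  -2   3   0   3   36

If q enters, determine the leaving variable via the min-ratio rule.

Column q entries and ratios — s1: -4 ≤ 0, skip; p: 12/2 = 6.
Smallest ratio is 6 in the row of p, so p leaves.

p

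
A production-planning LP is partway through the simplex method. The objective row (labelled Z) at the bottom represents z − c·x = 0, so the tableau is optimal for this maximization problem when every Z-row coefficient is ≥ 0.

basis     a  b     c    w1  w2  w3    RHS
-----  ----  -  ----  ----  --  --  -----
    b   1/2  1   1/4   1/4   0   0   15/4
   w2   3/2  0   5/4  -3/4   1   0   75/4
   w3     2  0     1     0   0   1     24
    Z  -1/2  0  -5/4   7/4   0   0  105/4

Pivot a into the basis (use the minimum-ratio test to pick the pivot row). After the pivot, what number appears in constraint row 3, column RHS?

Ratio test on column a — row 1: (15/4)/(1/2) = 15/2; row 2: (75/4)/(3/2) = 25/2; row 3: 24/2 = 12. Minimum is 15/2 at row 1 (b leaves); pivot element 1/2.
Divide row 1 by 1/2; eliminate column a from the other rows.
Row 3 update in column RHS: 24 − 2·(15/2) = 9.

9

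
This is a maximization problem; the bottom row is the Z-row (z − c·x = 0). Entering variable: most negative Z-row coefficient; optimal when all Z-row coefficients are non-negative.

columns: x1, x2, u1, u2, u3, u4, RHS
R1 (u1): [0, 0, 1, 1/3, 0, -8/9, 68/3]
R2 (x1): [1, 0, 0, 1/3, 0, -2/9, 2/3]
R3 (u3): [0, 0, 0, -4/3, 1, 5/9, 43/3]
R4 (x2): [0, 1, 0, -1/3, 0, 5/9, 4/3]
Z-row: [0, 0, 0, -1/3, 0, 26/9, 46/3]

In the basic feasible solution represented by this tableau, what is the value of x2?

x2 is basic (row 4); its value is the RHS of that row, 4/3.

4/3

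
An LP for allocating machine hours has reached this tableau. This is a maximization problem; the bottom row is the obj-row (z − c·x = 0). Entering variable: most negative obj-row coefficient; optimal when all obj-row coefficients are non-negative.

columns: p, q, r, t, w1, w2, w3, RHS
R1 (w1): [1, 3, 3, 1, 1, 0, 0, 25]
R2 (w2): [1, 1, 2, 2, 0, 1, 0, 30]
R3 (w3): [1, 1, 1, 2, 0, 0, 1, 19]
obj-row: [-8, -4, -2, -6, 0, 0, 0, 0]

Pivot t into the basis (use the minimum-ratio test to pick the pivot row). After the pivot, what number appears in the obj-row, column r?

1

Ratio test on column t — row 1: 25/1 = 25; row 2: 30/2 = 15; row 3: 19/2 = 19/2. Minimum is 19/2 at row 3 (w3 leaves); pivot element 2.
Divide row 3 by 2; eliminate column t from the other rows.
obj-row update in column r: -2 − (-6)·(1/2) = 1.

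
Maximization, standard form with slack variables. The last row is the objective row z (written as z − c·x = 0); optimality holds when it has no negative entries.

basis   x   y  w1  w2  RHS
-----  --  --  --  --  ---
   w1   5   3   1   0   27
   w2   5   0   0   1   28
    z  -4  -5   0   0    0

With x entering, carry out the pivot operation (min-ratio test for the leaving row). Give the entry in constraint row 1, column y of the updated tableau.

3/5

Ratio test on column x — row 1: 27/5 = 27/5; row 2: 28/5 = 28/5. Minimum is 27/5 at row 1 (w1 leaves); pivot element 5.
Divide row 1 by 5; eliminate column x from the other rows.
In the new row 1, the y entry is the old entry divided by the pivot: 3/5 = 3/5.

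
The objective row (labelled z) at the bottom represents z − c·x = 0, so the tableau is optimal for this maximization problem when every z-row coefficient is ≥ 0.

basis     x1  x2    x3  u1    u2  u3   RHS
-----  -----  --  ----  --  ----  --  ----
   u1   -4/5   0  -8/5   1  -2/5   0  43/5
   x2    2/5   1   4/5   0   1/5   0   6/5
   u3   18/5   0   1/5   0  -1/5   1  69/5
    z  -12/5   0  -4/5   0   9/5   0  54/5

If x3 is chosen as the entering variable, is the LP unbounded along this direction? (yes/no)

Column x3 has positive entries in row(s) 2, 3, so the ratio test bounds it — not unbounded.

no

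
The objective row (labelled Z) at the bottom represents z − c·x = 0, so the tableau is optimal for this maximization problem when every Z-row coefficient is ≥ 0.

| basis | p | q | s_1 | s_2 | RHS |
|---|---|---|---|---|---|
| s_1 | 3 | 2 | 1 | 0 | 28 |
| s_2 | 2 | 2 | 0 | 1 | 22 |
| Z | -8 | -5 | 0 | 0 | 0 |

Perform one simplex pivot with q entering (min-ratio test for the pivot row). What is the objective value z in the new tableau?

55

Ratio test on column q — row 1: 28/2 = 14; row 2: 22/2 = 11. Minimum is 11 at row 2 (s_2 leaves); pivot element 2.
Pivot on row 2; the Z-row RHS becomes 0 − (-5)·11 = 55.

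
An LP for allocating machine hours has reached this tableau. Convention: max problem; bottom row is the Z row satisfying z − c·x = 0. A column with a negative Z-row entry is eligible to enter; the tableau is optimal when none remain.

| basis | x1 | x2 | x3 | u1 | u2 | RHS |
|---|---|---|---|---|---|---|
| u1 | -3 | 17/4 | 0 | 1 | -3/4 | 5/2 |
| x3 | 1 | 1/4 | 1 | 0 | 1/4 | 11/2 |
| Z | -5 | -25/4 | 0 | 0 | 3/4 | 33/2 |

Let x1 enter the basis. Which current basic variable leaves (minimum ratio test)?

Column x1 entries and ratios — u1: -3 ≤ 0, skip; x3: (11/2)/1 = 11/2.
Smallest ratio is 11/2 in the row of x3, so x3 leaves.

x3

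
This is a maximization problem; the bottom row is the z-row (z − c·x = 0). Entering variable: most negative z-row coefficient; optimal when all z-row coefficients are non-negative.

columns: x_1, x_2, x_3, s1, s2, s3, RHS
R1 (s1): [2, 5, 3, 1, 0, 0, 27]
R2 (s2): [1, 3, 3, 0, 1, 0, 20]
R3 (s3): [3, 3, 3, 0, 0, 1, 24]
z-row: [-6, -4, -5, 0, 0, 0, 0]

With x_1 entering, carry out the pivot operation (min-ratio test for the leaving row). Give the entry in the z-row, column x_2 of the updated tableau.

Ratio test on column x_1 — row 1: 27/2 = 27/2; row 2: 20/1 = 20; row 3: 24/3 = 8. Minimum is 8 at row 3 (s3 leaves); pivot element 3.
Divide row 3 by 3; eliminate column x_1 from the other rows.
z-row update in column x_2: -4 − (-6)·1 = 2.

2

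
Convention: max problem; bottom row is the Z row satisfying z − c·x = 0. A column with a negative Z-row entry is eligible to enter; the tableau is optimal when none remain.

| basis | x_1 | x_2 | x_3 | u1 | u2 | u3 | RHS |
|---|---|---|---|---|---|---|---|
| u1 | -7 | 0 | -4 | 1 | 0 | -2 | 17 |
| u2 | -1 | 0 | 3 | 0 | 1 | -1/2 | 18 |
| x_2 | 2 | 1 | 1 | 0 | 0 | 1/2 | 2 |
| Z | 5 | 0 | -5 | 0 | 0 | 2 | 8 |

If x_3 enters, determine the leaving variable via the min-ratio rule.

x_2

Column x_3 entries and ratios — u1: -4 ≤ 0, skip; u2: 18/3 = 6; x_2: 2/1 = 2.
Smallest ratio is 2 in the row of x_2, so x_2 leaves.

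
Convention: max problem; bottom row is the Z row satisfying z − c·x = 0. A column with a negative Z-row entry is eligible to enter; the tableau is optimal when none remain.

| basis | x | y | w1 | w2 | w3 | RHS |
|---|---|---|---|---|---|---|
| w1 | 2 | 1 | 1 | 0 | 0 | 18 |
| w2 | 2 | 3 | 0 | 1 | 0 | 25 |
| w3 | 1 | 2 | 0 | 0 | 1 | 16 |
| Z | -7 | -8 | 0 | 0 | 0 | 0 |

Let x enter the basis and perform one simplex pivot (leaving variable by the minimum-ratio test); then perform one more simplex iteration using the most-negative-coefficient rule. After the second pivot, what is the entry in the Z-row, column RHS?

Ratio test on column x — row 1: 18/2 = 9; row 2: 25/2 = 25/2; row 3: 16/1 = 16. Minimum is 9 at row 1 (w1 leaves); pivot element 2.
Divide row 1 by 2; eliminate column x from the other rows.
Second iteration: most negative Z-row entry is -9/2 in column y, so y enters.
Ratio test on column y — row 1: 9/(1/2) = 18; row 2: 7/2 = 7/2; row 3: 7/(3/2) = 14/3. Minimum is 7/2 at row 2 (w2 leaves); pivot element 2.
Divide row 2 by 2; eliminate column y from the other rows.
After both pivots, the entry at the Z-row, column RHS is 315/4.

315/4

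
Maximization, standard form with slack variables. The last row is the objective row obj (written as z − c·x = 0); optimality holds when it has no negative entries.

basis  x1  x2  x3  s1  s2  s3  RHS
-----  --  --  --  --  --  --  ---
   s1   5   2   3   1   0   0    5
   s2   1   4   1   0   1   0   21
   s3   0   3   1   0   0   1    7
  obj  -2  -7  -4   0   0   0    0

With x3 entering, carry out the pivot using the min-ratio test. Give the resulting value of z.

Ratio test on column x3 — row 1: 5/3 = 5/3; row 2: 21/1 = 21; row 3: 7/1 = 7. Minimum is 5/3 at row 1 (s1 leaves); pivot element 3.
Pivot on row 1; the obj-row RHS becomes 0 − (-4)·(5/3) = 20/3.

20/3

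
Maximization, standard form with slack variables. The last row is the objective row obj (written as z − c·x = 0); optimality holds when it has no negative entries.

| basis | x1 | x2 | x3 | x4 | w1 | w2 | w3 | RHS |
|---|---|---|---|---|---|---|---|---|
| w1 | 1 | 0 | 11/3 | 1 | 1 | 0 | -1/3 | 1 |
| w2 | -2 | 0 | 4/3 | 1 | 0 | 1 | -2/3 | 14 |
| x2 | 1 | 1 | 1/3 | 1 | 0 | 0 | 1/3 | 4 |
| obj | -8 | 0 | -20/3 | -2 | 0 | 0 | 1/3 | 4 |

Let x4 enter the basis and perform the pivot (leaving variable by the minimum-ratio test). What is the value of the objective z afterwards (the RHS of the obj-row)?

Ratio test on column x4 — row 1: 1/1 = 1; row 2: 14/1 = 14; row 3: 4/1 = 4. Minimum is 1 at row 1 (w1 leaves); pivot element 1.
Pivot on row 1; the obj-row RHS becomes 4 − (-2)·1 = 6.

6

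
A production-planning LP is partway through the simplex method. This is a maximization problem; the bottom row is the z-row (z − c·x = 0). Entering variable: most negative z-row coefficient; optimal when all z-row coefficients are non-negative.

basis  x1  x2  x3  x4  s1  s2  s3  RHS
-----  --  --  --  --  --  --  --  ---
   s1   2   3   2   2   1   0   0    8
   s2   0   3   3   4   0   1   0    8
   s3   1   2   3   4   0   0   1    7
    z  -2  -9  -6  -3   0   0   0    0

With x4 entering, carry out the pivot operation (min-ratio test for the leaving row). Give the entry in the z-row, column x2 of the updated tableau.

Ratio test on column x4 — row 1: 8/2 = 4; row 2: 8/4 = 2; row 3: 7/4 = 7/4. Minimum is 7/4 at row 3 (s3 leaves); pivot element 4.
Divide row 3 by 4; eliminate column x4 from the other rows.
z-row update in column x2: -9 − (-3)·(1/2) = -15/2.

-15/2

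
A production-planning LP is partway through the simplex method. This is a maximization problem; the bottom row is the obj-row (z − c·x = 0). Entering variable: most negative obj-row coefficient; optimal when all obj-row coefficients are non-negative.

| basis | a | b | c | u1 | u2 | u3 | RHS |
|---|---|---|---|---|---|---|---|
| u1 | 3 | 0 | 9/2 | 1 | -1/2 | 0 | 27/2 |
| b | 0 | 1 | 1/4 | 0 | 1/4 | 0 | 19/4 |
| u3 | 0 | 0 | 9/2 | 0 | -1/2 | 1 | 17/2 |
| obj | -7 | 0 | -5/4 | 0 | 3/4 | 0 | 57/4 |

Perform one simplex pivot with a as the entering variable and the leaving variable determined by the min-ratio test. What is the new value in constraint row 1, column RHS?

9/2

Ratio test on column a — row 1: (27/2)/3 = 9/2; row 2: entry 0 ≤ 0; row 3: entry 0 ≤ 0. Minimum is 9/2 at row 1 (u1 leaves); pivot element 3.
Divide row 1 by 3; eliminate column a from the other rows.
In the new row 1, the RHS entry is the old entry divided by the pivot: (27/2)/3 = 9/2.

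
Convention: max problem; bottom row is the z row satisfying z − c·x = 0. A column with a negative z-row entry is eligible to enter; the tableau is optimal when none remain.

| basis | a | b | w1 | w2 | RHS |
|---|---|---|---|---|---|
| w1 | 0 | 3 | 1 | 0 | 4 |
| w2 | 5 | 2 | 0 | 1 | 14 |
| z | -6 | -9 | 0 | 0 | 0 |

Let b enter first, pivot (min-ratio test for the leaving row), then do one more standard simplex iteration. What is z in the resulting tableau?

Ratio test on column b — row 1: 4/3 = 4/3; row 2: 14/2 = 7. Minimum is 4/3 at row 1 (w1 leaves); pivot element 3.
Pivot on row 1; the z-row RHS becomes 0 − (-9)·(4/3) = 12.
Next entering variable (most negative z-row entry -6): a.
Ratio test on column a — row 1: entry 0 ≤ 0; row 2: (34/3)/5 = 34/15. Minimum is 34/15 at row 2 (w2 leaves); pivot element 5.
After the second pivot the z-row RHS is 12 − (-6)·(34/15) = 128/5.

128/5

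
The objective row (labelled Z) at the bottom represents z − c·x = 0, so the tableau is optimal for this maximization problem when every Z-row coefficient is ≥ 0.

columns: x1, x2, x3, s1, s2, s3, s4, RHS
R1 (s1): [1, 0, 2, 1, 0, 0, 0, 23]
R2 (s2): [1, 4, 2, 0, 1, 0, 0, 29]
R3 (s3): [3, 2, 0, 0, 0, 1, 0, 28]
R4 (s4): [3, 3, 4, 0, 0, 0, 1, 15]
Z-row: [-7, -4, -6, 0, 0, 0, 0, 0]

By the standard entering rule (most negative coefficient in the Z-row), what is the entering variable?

Negative Z-row entries: x1: -7, x2: -4, x3: -6.
The most negative is -7 in column x1, so x1 enters.

x1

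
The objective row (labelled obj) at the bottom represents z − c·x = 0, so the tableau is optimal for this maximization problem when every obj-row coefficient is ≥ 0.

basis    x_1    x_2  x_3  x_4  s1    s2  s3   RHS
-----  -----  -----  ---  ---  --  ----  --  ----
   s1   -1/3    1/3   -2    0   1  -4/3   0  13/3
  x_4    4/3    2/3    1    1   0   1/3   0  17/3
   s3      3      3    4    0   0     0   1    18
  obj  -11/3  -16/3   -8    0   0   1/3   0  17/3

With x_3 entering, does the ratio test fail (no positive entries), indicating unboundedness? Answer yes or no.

Column x_3 has positive entries in row(s) 2, 3, so the ratio test bounds it — not unbounded.

no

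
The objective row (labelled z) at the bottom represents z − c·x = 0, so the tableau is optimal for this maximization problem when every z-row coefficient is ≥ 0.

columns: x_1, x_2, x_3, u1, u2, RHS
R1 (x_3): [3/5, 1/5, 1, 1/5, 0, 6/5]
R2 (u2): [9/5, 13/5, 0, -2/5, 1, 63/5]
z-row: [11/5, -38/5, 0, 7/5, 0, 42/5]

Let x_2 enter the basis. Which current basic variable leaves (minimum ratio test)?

u2

Column x_2 entries and ratios — x_3: (6/5)/(1/5) = 6; u2: (63/5)/(13/5) = 63/13.
Smallest ratio is 63/13 in the row of u2, so u2 leaves.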